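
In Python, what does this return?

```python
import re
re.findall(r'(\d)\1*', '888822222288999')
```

`\1` has to match the exact text group 1 already captured.
Walking the string: at [0:4] match '8888', group 1 = '8'; at [4:10] match '222222', group 1 = '2'; at [10:12] match '88', group 1 = '8'; at [12:15] match '999', group 1 = '9'.
`findall` collects group 1 from each match (4 total).

['8', '2', '8', '9']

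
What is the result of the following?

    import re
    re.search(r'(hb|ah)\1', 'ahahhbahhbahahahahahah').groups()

The match spans [0:4] → 'ahah'.
Captured: group 1 = 'ah'.

('ah',)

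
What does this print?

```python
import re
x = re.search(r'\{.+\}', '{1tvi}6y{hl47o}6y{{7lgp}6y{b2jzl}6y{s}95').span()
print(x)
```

`search` walks the string left to right and returns the first match it finds.
The match spans [0:38] → '{1tvi}6y{hl47o}6y{{7lgp}6y{b2jzl}6y{s}'.

(0, 38)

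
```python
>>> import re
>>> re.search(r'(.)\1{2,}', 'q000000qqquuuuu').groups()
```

The match spans [1:7] → '000000'.
Captured: group 1 = '0'.

('0',)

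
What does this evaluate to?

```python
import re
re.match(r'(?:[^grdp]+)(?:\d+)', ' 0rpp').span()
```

This matches one or more of any character except [grdp] (non-capturing group); then one or more of a digit (non-capturing group).
With `match`, the pattern is implicitly anchored at the beginning.
The match spans [0:2] → ' 0'.

(0, 2)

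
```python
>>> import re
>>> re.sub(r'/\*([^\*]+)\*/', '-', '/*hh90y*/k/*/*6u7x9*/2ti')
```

'-k/*-2ti'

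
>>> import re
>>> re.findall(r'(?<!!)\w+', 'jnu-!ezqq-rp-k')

Because the assertion is negative and zero-width, positions next to the forbidden text are skipped.
Scanning left to right: at [0:3] → 'jnu'; at [6:9] → 'zqq'; at [10:12] → 'rp'; at [13:14] → 'k'.
Since nothing is captured, `findall` lists the 4 matched substrings directly.

['jnu', 'zqq', 'rp', 'k']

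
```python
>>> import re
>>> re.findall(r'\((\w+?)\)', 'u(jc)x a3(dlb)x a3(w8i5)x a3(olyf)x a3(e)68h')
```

['jc', 'dlb', 'w8i5', 'olyf', 'e']

Walking the string: at [1:5] match '(jc)', group 1 = 'jc'; at [9:14] match '(dlb)', group 1 = 'dlb'; at [18:24] match '(w8i5)', group 1 = 'w8i5'; at [28:34] match '(olyf)', group 1 = 'olyf'; at [38:41] match '(e)', group 1 = 'e'.
With a single group, `findall` returns only what that group captured — 5 items.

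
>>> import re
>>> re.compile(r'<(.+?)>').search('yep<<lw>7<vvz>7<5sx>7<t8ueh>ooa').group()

'<<lw>'

The match spans [3:8] → '<<lw>'.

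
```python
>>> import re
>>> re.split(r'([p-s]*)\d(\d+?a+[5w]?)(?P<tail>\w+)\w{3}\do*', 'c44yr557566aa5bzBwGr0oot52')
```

Pattern: zero or more of a character in [p-s] (captured); then a digit; then one or more of a digit (lazy), then one or more of the literal 'a', then optionally one of [5w] (captured); then one or more of a word character (captured as 'tail'); then exactly 3 of a word character, then a digit, then zero or more of a literal 'o'.
Matches to split on: at [4:26] → 'r557566aa5bzBwGr0oot52'.
`re.split` interleaves the captured-group text with the surrounding fragments.

['c44y', 'r', '57566aa5', 'bzBwGr0o', '']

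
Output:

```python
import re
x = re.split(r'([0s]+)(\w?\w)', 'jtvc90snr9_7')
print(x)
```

This matches one or more of one of [0s] (captured); then optionally a word character, then a word character (captured).
Matches to split on: at [5:9] → '0snr'.
The group in the pattern means `split` returns the separators' captures alongside the pieces.

['jtvc9', '0s', 'nr', '9_7']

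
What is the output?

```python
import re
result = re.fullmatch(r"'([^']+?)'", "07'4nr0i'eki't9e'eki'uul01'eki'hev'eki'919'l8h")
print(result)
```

None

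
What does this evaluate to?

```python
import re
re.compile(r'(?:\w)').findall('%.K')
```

The pattern matches a word character (non-capturing group).
Walking the string: at [2:3] → 'K'.
Since nothing is captured, `findall` lists the 1 matched substring directly.

['K']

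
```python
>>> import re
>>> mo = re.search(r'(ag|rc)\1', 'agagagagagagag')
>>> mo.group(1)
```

The match spans [0:4] → 'agag'.
Captured: group 1 = 'ag'.

'ag'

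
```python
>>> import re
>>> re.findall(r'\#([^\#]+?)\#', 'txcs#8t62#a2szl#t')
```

['8t62']

Scanning left to right: at [4:10] match '#8t62#', group 1 = '8t62'.
Because there's exactly one group, `findall` drops the full match and keeps group 1 from the one hit.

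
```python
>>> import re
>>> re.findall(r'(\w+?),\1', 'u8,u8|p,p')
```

`\1` is not a pattern — it's the concrete string captured by group 1, re-applied verbatim.
Walking the string: at [0:5] match 'u8,u8', group 1 = 'u8'; at [6:9] match 'p,p', group 1 = 'p'.
With a single group, `findall` returns only what that group captured — 2 items.

['u8', 'p']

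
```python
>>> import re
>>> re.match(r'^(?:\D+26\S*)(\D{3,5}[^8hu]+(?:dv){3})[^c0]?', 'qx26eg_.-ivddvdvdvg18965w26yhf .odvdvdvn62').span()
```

(0, 40)

`re.match` only tries the pattern at the start of the string.
The match spans [0:40] → 'qx26eg_.-ivddvdvdvg18965w26yhf .odvdvdvn'.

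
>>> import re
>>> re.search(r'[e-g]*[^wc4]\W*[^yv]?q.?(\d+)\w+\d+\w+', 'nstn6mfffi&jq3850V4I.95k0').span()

(6, 20)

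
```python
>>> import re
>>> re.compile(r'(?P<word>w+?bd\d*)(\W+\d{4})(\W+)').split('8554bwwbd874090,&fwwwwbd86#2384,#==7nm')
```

Pattern: one or more of a literal 'w' (lazy), then the literal 'bd', then zero or more of a digit (captured as 'word'); then one or more of a non-word character, then exactly 4 of a digit (captured); then one or more of a non-word character (captured).
`re.split` interleaves the captured-group text with the surrounding fragments.

['8554bwwbd874090,&f', 'wwwwbd86', '#2384', ',#==', '7nm']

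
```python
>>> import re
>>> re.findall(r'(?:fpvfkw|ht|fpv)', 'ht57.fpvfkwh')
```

['ht', 'fpvfkw']

Alternation isn't longest-match — the leftmost alternative that fits at this position is chosen.
Walking the string: at [0:2] → 'ht'; at [5:11] → 'fpvfkw'.
Since nothing is captured, `findall` lists the 2 matched substrings directly.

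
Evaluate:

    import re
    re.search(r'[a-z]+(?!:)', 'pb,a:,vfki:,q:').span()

(0, 2)

The negative lookahead/lookbehind blocks any match where the forbidden context is present.
The match spans [0:2] → 'pb'.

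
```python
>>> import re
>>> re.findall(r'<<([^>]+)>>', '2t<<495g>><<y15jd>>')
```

['495g', 'y15jd']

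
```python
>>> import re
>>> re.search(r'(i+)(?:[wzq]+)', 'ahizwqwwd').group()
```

'izwqww'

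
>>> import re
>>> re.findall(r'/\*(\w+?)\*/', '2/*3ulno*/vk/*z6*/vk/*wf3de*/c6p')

['3ulno', 'z6', 'wf3de']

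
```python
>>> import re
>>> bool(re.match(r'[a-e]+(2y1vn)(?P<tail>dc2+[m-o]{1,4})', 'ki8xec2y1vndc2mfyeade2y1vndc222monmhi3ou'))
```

False

With `match`, the pattern is implicitly anchored at the beginning.
Here the pattern fails at index 0, so the call returns None, and `bool(None)` is False.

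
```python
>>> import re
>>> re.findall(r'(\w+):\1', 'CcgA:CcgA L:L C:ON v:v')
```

`\1` is not a pattern — it's the concrete string captured by group 1, re-applied verbatim.
Matches: at [0:9] match 'CcgA:CcgA', group 1 = 'CcgA'; at [10:13] match 'L:L', group 1 = 'L'; at [19:22] match 'v:v', group 1 = 'v'.
Because there's exactly one group, `findall` drops the full match and keeps group 1 from each hit.

['CcgA', 'L', 'v']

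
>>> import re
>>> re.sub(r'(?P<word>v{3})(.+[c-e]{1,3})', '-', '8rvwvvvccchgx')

'8rvw-hgx'

This matches exactly 3 of a literal 'v' (captured as 'word'); then one or more of any character, then 1 to 3 of a character in [c-e] (captured).
Matches: at [4:10] → 'vvvccc'.
`sub` substitutes '-' at each match site.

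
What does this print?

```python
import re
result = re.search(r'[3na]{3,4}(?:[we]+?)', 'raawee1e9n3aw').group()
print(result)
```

n3aw

Pattern: 3 to 4 of one of [3na]; then one or more of one of [we] (lazy) (non-capturing group).
Unlike `match`, `search` isn't anchored — it looks for the pattern anywhere in the string.
The match spans [9:13] → 'n3aw'.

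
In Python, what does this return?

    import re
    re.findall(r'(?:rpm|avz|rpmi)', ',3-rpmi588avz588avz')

['rpm', 'avz', 'avz']

`|` is ordered: at each position the engine commits to the first alternative that works.
`findall` yields the raw match text (3 of them) because the pattern has no groups.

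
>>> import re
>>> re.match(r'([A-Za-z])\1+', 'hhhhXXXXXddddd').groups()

('h',)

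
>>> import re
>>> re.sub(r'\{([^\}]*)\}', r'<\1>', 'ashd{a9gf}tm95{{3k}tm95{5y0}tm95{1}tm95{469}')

Matches: at [4:10] → '{a9gf}'; at [14:19] → '{{3k}'; at [23:28] → '{5y0}'; at [32:35] → '{1}'; at [39:44] → '{469}'.
Each match is replaced using the text its own group 1 captured.

'ashd<a9gf>tm95<{3k>tm95<5y0>tm95<1>tm95<469>'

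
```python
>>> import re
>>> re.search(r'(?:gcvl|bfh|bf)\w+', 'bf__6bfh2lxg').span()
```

`search` walks the string left to right and returns the first match it finds.
The match spans [0:12] → 'bf__6bfh2lxg'.

(0, 12)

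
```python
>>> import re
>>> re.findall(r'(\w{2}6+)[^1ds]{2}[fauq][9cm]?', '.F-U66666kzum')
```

['U66666']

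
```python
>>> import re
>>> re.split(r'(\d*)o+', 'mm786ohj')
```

Pattern: zero or more of a digit (captured); then one or more of a literal 'o'.
Matches to split on: at [2:6] → '786o'.
With a capturing group present, the delimiter's captured portion is kept in the result list.

['mm', '786', 'hj']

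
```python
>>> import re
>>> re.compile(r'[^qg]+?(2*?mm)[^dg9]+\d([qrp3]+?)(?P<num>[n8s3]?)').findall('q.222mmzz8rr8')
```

The pattern matches one or more of any character except [qg] (lazy); then zero or more of the literal '2' (lazy), then the literal 'mm' (captured); then one or more of any character except [dg9], then a digit; then one or more of one of [qrp3] (lazy) (captured); then optionally one of [n8s3] (captured as 'num').
`findall` packs the 3 group values into a tuple for every match.

[('222mm', 'r', '')]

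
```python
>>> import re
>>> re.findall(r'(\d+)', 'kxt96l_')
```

['96']

Pattern: one or more of a digit (captured).
Because there's exactly one group, `findall` drops the full match and keeps group 1 from the one hit.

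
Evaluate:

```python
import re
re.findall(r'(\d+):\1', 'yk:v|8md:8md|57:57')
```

['57']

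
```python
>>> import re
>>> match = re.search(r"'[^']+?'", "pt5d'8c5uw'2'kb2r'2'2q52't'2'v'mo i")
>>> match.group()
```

"'8c5uw'"

The match spans [4:11] → "'8c5uw'".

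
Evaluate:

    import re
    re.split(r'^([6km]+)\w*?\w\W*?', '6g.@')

Lazy quantifiers expand one character at a time until the remainder of the pattern can match.
The group in the pattern means `split` returns the separators' captures alongside the pieces.

['', '6', '.@']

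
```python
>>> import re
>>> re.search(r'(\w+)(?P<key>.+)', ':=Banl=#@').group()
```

The match spans [2:9] → 'Banl=#@'.

'Banl=#@'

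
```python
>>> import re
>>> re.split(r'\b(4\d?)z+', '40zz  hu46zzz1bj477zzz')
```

['', '40', '  hu46zzz1bj477zzz']

The pattern matches a word boundary (`\b`, zero-width); then a literal '4', then optionally a digit (captured); then one or more of a literal 'z'.
Matches to split on: at [0:4] → '40zz'.
The group in the pattern means `split` returns the separators' captures alongside the pieces.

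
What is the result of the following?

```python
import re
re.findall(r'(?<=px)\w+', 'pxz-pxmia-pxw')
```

The `(?=…)`/`(?<=…)` assertion just peeks at neighbouring text; it doesn't advance the match position.
Scanning left to right: at [2:3] → 'z'; at [6:9] → 'mia'; at [12:13] → 'w'.
Since nothing is captured, `findall` lists the 3 matched substrings directly.

['z', 'mia', 'w']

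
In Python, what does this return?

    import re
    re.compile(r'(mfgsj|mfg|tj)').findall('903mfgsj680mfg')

['mfgsj', 'mfg']

`|` is ordered: at each position the engine commits to the first alternative that works.
Walking the string: at [3:8] match 'mfgsj', group 1 = 'mfgsj'; at [11:14] match 'mfg', group 1 = 'mfg'.
`findall` collects group 1 from each match (2 total).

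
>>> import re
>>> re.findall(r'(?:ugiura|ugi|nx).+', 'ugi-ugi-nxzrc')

Since nothing is captured, `findall` lists the 1 matched substring directly.

['ugi-ugi-nxzrc']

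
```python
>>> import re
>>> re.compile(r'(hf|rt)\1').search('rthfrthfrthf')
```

A backreference is literal: `\1` must see the identical characters the first group matched.
`re.search` scans for the first position where the pattern succeeds.
Here no position works, so the call returns None.

None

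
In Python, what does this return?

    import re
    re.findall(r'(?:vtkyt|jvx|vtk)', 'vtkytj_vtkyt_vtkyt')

['vtkyt', 'vtkyt', 'vtkyt']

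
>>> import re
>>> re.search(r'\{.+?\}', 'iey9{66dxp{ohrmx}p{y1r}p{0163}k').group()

'{66dxp{ohrmx}'

The match spans [4:17] → '{66dxp{ohrmx}'.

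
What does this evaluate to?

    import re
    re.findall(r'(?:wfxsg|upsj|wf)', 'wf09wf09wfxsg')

['wf', 'wf', 'wfxsg']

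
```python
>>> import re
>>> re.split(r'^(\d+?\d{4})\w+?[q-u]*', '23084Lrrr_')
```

This matches anchored at the start of the string; then one or more of a digit (lazy), then exactly 4 of a digit (captured); then one or more of a word character (lazy), then zero or more of a character in [q-u].
With the lazy modifier that quantifier settles for the fewest repetitions that let the rest of the pattern succeed (the atoms after it are unaffected and can still be greedy).
Matches to split on: at [0:9] → '23084Lrrr'.
Because the pattern has a capturing group, `split` also inserts each captured text between the pieces.

['', '23084', '_']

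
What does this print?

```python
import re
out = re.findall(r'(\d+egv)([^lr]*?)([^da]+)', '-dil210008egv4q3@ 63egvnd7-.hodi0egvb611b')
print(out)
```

Pattern: one or more of a digit, then the literal 'egv' (captured); then zero or more of any character except [lr] (lazy) (captured); then one or more of any character except [da] (captured).
Scanning left to right: at [4:24] match '210008egv4q3@ 63egvn', groups = ('210008egv', '', '4q3@ 63egvn'); at [32:41] match '0egvb611b', groups = ('0egv', '', 'b611b').
With 3 capturing groups, `findall` returns a 3-tuple per match.

[('210008egv', '', '4q3@ 63egvn'), ('0egv', '', 'b611b')]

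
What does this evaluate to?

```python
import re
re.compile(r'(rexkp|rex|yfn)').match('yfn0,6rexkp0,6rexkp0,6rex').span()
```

`match` is anchored at position 0; if the pattern doesn't fit there, it returns None.
The match spans [0:3] → 'yfn'.
Captured: group 1 = 'yfn'.

(0, 3)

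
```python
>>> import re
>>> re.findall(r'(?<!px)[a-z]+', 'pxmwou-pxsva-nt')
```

['pxmwou', 'pxsva', 'nt']

A negative assertion filters positions out without eating any characters.
Matches: at [0:6] → 'pxmwou'; at [7:12] → 'pxsva'; at [13:15] → 'nt'.
No capturing groups, so `findall` returns the 3 full match strings.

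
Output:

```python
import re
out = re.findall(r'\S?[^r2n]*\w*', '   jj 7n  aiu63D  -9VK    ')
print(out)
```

Pattern: optionally a non-whitespace character, then zero or more of any character except [r2n]; then zero or more of a word character.
Since nothing is captured, `findall` lists the 3 matched substrings directly.

['   jj 7n', '  aiu63D  -9VK    ', '']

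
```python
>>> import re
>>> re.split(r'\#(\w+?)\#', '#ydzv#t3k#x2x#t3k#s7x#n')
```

Because the pattern has a capturing group, `split` also inserts each captured text between the pieces.

['', 'ydzv', 't3k', 'x2x', 't3k', 's7x', 'n']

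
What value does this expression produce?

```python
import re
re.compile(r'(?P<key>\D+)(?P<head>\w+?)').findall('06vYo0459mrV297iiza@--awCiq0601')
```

[('vYo', '0'), ('mrV', '2'), ('iiza@--awCiq', '0')]

This matches one or more of a non-digit (captured as 'key'); then one or more of a word character (lazy) (captured as 'head').
Because the quantifier is non-greedy, it stops expanding at the earliest point where the rest of the pattern can succeed.
Scanning left to right: at [2:6] match 'vYo0', groups = ('vYo', '0'); at [9:13] match 'mrV2', groups = ('mrV', '2'); at [15:28] match 'iiza@--awCiq0', groups = ('iiza@--awCiq', '0').
With 2 capturing groups, `findall` returns a 2-tuple per match.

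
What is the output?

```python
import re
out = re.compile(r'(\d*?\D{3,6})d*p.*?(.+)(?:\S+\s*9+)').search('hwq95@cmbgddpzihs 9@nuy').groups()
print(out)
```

('95@cmbgd', 'zih')

The match spans [3:19] → '95@cmbgddpzihs 9'.
Captured: group 1 = '95@cmbgd', group 2 = 'zih'.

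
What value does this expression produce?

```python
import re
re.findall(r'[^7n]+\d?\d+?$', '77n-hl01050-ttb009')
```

Pattern: one or more of any character except [7n]; then optionally a digit, then one or more of a digit (lazy); then anchored at the end.
Since nothing is captured, `findall` lists the 1 matched substring directly.

['-hl01050-ttb009']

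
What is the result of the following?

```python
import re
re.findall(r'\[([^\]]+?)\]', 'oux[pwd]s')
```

['pwd']

Because there's exactly one group, `findall` drops the full match and keeps group 1 from the one hit.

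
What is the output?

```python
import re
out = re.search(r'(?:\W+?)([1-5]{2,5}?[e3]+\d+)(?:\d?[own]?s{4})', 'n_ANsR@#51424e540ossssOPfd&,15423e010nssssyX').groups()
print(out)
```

Pattern: one or more of a non-word character (lazy) (non-capturing group); then 2 to 5 of a character in [1-5] (lazy), then one or more of one of [e3], then one or more of a digit (captured); then optionally a digit, then optionally one of [own], then exactly 4 of a literal 's' (non-capturing group).
`re.search` scans for the first position where the pattern succeeds.
The match spans [6:22] → '@#51424e540ossss'.
Captured: group 1 = '51424e540'.

('51424e540',)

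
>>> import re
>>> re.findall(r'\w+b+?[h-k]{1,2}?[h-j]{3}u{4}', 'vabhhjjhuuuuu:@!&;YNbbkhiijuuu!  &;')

['vabhhjjhuuuu']

The pattern matches one or more of a word character; then one or more of a literal 'b' (lazy); then 1 to 2 of a character in [h-k] (lazy), then exactly 3 of a character in [h-j], then exactly 4 of the literal 'u'.
Matches: at [0:12] → 'vabhhjjhuuuu'.
With no groups in the pattern, `findall` gives back each whole match — 1 here.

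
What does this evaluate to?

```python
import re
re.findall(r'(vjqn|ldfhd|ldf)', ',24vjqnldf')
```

With a single group, `findall` returns only what that group captured — 2 items.

['vjqn', 'ldf']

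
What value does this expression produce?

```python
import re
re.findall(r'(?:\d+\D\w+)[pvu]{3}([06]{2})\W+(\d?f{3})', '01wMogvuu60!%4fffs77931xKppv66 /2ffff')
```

[('60', '4fff'), ('66', '2fff')]

Pattern: one or more of a digit, then a non-digit, then one or more of a word character (non-capturing group); then exactly 3 of one of [pvu]; then exactly 2 of one of [06] (captured); then one or more of a non-word character; then optionally a digit, then exactly 3 of the literal 'f' (captured).
`findall` packs the 2 group values into a tuple for every match.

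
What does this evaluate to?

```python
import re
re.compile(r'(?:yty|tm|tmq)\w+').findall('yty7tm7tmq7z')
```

['yty7tm7tmq7z']

No capturing groups, so `findall` returns the 1 full match string.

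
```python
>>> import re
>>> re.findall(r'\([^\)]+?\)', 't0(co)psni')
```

['(co)']

Scanning left to right: at [2:6] → '(co)'.
No capturing groups, so `findall` returns the 1 full match string.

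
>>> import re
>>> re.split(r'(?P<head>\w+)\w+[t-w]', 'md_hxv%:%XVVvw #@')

['', 'md_h', '%:%', 'XVV', ' #@']

The pattern matches one or more of a word character (captured as 'head'); then one or more of a word character; then a character in [t-w].
Matches to split on: at [0:6] → 'md_hxv'; at [9:14] → 'XVVvw'.
The group in the pattern means `split` returns the separators' captures alongside the pieces.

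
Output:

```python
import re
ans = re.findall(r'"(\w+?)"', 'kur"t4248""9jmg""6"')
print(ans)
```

One capturing group, so `findall` returns just the captured substring from each match — 3 in all.

['t4248', '9jmg', '6']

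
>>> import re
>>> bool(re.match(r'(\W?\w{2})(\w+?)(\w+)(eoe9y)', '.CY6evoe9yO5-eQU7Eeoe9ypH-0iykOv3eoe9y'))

False

This matches optionally a non-word character, then exactly 2 of a word character (captured); then one or more of a word character (lazy) (captured); then one or more of a word character (captured); then the literal 'e', then the literal 'oe9', then a literal 'y' (captured).
`re.match` only tries the pattern at the start of the string.
Here position 0 doesn't satisfy it, so the call returns None, and `bool(None)` is False.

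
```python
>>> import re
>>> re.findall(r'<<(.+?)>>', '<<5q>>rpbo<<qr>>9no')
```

['5q', 'qr']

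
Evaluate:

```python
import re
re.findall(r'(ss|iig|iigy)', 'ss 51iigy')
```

['ss', 'iig']

`|` is ordered: at each position the engine commits to the first alternative that works.
Scanning left to right: at [0:2] match 'ss', group 1 = 'ss'; at [5:8] match 'iig', group 1 = 'iig'.
One capturing group, so `findall` returns just the captured substring from each match — 2 in all.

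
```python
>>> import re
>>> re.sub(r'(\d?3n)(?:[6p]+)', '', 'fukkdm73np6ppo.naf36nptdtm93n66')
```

'fukkdmo.naf36nptdtm'

This matches optionally a digit, then the literal '3n' (captured); then one or more of one of [6p] (non-capturing group).
Each match is replaced by ''.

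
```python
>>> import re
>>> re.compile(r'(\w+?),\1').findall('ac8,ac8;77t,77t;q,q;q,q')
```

['ac8', '77t', 'q', 'q']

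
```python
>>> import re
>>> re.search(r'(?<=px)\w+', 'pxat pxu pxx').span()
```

(2, 4)

Lookahead/lookbehind check context without consuming it, so the matched span excludes the asserted characters.
The match spans [2:4] → 'at'.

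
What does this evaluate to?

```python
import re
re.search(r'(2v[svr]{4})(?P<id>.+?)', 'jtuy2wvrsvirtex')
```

None

Here the pattern never matches, so the call returns None.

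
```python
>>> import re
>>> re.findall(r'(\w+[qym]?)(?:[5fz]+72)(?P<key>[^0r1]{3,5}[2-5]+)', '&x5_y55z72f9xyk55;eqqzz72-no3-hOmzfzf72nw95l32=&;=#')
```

[('x5_y55', 'f9xyk55'), ('eqqz', '-no3'), ('hOmzfz', 'nw95l32')]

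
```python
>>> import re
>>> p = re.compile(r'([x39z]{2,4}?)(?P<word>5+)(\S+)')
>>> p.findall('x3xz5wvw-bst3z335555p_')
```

Pattern: 2 to 4 of one of [x39z] (lazy) (captured); then one or more of a literal '5' (captured as 'word'); then one or more of a non-whitespace character (captured).
With 3 capturing groups, `findall` returns a 3-tuple per match.

[('x3xz', '5', 'wvw-bst3z335555p_')]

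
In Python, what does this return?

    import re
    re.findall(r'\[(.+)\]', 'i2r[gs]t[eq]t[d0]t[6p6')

['gs]t[eq]t[d0']

`findall` collects group 1 from the one match (1 total).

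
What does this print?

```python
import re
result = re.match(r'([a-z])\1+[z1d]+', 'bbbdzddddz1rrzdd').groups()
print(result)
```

('b',)

The match spans [0:11] → 'bbbdzddddz1'.
Captured: group 1 = 'b'.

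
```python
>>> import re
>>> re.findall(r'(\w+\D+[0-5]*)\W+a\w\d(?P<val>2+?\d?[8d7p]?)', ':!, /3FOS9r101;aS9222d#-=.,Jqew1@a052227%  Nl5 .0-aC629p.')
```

[('3FOS9r101', '22'), ('2d#-=.,Jqew1', '22'), ('Nl5 .0', '29p')]

Pattern: one or more of a word character, then one or more of a non-digit, then zero or more of a character in [0-5] (captured); then one or more of a non-word character; then the literal 'a', then a word character, then a digit; then one or more of a literal '2' (lazy), then optionally a digit, then optionally one of [8d7p] (captured as 'val').
2 groups means each result is a tuple of 2 captured strings — 3 here.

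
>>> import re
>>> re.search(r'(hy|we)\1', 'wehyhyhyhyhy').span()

(2, 6)

`\1` has to match the exact text group 1 already captured.
`re.search` tries every starting position until one works.
The match spans [2:6] → 'hyhy'.
Captured: group 1 = 'hy'.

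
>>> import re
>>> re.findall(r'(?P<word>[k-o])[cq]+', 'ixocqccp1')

Pattern: a character in [k-o] (captured as 'word'); then one or more of one of [cq].
Walking the string: at [2:7] match 'ocqcc', group 1 = 'o'.
Because there's exactly one group, `findall` drops the full match and keeps group 1 from the one hit.

['o']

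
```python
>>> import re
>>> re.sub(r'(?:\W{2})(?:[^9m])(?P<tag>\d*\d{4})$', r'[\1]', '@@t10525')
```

'[10525]'

Each match is replaced using the text its own group 1 captured.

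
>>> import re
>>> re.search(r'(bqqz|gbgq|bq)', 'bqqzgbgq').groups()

('bqqz',)

`|` is ordered: at each position the engine commits to the first alternative that works.
`search` walks the string left to right and returns the first match it finds.
The match spans [0:4] → 'bqqz'.
Captured: group 1 = 'bqqz'.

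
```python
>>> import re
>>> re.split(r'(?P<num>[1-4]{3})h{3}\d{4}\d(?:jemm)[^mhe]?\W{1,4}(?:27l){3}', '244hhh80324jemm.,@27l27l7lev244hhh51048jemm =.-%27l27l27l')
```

Because the pattern has a capturing group, `split` also inserts each captured text between the pieces.

['244hhh80324jemm.,@27l27l7lev', '244', '']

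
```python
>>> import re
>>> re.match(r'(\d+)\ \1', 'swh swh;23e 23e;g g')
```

None

`\1` has to match the exact text group 1 already captured.
`re.match` won't scan ahead — the pattern has to work from the very first character.
Here position 0 doesn't satisfy it, so the call returns None.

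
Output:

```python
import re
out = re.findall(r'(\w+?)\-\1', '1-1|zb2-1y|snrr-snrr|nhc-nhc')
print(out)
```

`\1` has to match the exact text group 1 already captured.
With a single group, `findall` returns only what that group captured — 3 items.

['1', 'snrr', 'nhc']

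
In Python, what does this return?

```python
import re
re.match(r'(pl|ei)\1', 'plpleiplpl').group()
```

'plpl'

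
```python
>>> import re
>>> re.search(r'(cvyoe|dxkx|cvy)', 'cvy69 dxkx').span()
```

The match spans [0:3] → 'cvy'.

(0, 3)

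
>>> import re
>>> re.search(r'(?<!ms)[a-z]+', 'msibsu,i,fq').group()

'msibsu'

The negative lookahead/lookbehind blocks any match where the forbidden context is present.
`re.search` scans for the first position where the pattern succeeds.
The match spans [0:6] → 'msibsu'.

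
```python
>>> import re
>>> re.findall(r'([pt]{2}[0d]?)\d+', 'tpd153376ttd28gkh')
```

['tpd', 'ttd']

`findall` collects group 1 from each match (2 total).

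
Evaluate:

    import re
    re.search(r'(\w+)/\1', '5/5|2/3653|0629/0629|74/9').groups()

('5',)

The match spans [0:3] → '5/5'.
Captured: group 1 = '5'.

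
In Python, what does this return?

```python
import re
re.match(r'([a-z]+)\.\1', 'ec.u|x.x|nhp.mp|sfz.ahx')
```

None

`\1` has to match the exact text group 1 already captured.
`re.match` only tries the pattern at the start of the string.
Here position 0 doesn't satisfy it, so the call returns None.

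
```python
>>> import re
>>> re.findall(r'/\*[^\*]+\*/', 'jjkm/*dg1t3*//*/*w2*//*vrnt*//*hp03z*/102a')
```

['/*dg1t3*/', '/*w2*/', '/*vrnt*/', '/*hp03z*/']

Matches: at [4:13] → '/*dg1t3*/'; at [15:21] → '/*w2*/'; at [21:29] → '/*vrnt*/'; at [29:38] → '/*hp03z*/'.
No capturing groups, so `findall` returns the 4 full match strings.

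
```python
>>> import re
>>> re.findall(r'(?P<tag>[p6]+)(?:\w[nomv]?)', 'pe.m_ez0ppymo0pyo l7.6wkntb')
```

This matches one or more of one of [p6] (captured as 'tag'); then a word character, then optionally one of [nomv] (non-capturing group).
Scanning left to right: at [0:2] match 'pe', group 1 = 'p'; at [8:12] match 'ppym', group 1 = 'pp'; at [14:17] match 'pyo', group 1 = 'p'; at [21:23] match '6w', group 1 = '6'.
Because there's exactly one group, `findall` drops the full match and keeps group 1 from each hit.

['p', 'pp', 'p', '6']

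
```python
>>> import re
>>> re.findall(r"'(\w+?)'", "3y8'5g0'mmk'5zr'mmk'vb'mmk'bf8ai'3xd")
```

['5g0', '5zr', 'vb', 'bf8ai']

Scanning left to right: at [3:8] match "'5g0'", group 1 = '5g0'; at [11:16] match "'5zr'", group 1 = '5zr'; at [19:23] match "'vb'", group 1 = 'vb'; at [26:33] match "'bf8ai'", group 1 = 'bf8ai'.
With a single group, `findall` returns only what that group captured — 4 items.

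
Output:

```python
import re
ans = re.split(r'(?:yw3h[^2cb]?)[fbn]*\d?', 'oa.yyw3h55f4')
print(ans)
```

Pattern: the literal 'yw3', then the literal 'h', then optionally any character except [2cb] (non-capturing group); then zero or more of one of [fbn], then optionally a digit.
The string is cut at each match, leaving 2 pieces.

['oa.y', 'f4']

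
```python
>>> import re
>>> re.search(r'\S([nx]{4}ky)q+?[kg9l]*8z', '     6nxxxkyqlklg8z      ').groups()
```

('nxxxky',)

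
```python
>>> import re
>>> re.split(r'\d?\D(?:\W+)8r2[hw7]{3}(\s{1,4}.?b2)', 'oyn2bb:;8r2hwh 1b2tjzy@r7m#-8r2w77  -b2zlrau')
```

Pattern: optionally a digit, then a non-digit; then one or more of a non-word character (non-capturing group); then the literal '8r2', then exactly 3 of one of [hw7]; then 1 to 4 of whitespace, then optionally any character, then the literal 'b2' (captured).
`re.split` interleaves the captured-group text with the surrounding fragments.

['oyn2b', ' 1b2', 'tjzy@r', '  -b2', 'zlrau']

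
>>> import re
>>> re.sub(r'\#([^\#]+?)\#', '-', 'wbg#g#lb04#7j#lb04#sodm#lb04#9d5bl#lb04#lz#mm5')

Every occurrence is swapped for '-'.

'wbg-lb04-lb04-lb04-lb04-mm5'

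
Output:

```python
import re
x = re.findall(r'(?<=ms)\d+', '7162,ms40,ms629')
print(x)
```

The positive lookaround only admits positions where the adjacent text matches; those characters stay outside the span.
Walking the string: at [7:9] → '40'; at [12:15] → '629'.
No capturing groups, so `findall` returns the 2 full match strings.

['40', '629']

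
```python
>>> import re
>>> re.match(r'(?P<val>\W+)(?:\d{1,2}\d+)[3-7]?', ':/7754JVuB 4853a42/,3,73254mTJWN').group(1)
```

The match spans [0:6] → ':/7754'.
Captured: group 1 = ':/'.

':/'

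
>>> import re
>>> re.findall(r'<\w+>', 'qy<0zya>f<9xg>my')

['<0zya>', '<9xg>']

Matches: at [2:8] → '<0zya>'; at [9:14] → '<9xg>'.
No capturing groups, so `findall` returns the 2 full match strings.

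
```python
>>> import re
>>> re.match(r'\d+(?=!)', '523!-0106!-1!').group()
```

'523'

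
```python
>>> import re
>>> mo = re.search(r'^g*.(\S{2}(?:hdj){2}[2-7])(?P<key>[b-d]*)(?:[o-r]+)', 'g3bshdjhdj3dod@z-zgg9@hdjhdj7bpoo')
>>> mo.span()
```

This matches anchored at the start of the string; then zero or more of a literal 'g', then any character; then exactly 2 of a non-whitespace character, then the literal 'hdj' repeated 2 times, then a character in [2-7] (captured); then zero or more of a character in [b-d] (captured as 'key'); then one or more of a character in [o-r] (non-capturing group).
`re.search` scans for the first position where the pattern succeeds.
The match spans [0:13] → 'g3bshdjhdj3do'.
Captured: group 1 = 'bshdjhdj3', group 2 = 'd'.

(0, 13)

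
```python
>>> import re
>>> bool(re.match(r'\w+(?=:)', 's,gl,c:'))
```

False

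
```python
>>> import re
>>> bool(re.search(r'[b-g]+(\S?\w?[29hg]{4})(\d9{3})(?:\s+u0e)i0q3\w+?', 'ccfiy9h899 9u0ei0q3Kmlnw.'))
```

Here the pattern never matches, so the call returns None, and `bool(None)` is False.

False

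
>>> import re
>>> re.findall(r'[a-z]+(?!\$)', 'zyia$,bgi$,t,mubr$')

['zyi', 'bg', 't', 'mub']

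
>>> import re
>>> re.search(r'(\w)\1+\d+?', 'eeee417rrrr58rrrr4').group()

'eeee4'

After group 1 captures some text, `\1` only succeeds where that same text appears again.
`re.search` tries every starting position until one works.
The match spans [0:5] → 'eeee4'.
Captured: group 1 = 'e'.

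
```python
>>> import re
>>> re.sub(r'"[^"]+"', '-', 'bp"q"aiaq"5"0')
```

'bp-aiaq-0'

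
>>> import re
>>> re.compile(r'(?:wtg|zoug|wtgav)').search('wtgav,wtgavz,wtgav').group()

'wtg'

Alternation isn't longest-match — the leftmost alternative that fits at this position is chosen.
`re.search` tries every starting position until one works.
The match spans [0:3] → 'wtg'.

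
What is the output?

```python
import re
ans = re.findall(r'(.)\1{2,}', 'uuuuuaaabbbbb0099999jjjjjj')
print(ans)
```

['u', 'a', 'b', '9', 'j']

`\1` has to match the exact text group 1 already captured.
Scanning left to right: at [0:5] match 'uuuuu', group 1 = 'u'; at [5:8] match 'aaa', group 1 = 'a'; at [8:13] match 'bbbbb', group 1 = 'b'; at [15:20] match '99999', group 1 = '9'; at [20:26] match 'jjjjjj', group 1 = 'j'.
One capturing group, so `findall` returns just the captured substring from each match — 5 in all.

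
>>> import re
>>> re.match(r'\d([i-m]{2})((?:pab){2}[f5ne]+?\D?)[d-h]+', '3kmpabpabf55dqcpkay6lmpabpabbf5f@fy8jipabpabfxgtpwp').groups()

This matches a digit; then exactly 2 of a character in [i-m] (captured); then the literal 'pab' repeated 2 times, then one or more of one of [f5ne] (lazy), then optionally a non-digit (captured); then one or more of a character in [d-h].
With `match`, the pattern is implicitly anchored at the beginning.
The match spans [0:13] → '3kmpabpabf55d'.
Captured: group 1 = 'km', group 2 = 'pabpabf55'.

('km', 'pabpabf55')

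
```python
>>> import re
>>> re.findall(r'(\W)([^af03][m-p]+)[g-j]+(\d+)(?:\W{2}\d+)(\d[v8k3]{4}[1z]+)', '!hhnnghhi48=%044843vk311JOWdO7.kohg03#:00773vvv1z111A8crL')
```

This matches a non-word character (captured); then any character except [af03], then one or more of a character in [m-p] (captured); then one or more of a character in [g-j]; then one or more of a digit (captured); then exactly 2 of a non-word character, then one or more of a digit (non-capturing group); then a digit, then exactly 4 of one of [v8k3], then one or more of one of [1z] (captured).
Scanning left to right: at [30:52] match '.kohg03#:00773vvv1z111', groups = ('.', 'ko', '03', '73vvv1z111').
4 groups means the one result is a tuple of 4 captured strings — 1 here.

[('.', 'ko', '03', '73vvv1z111')]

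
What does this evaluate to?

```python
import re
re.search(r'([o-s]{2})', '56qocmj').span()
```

(2, 4)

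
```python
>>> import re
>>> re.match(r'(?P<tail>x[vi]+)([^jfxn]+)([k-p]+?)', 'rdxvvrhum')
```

None

The pattern matches the literal 'x', then one or more of one of [vi] (captured as 'tail'); then one or more of any character except [jfxn] (captured); then one or more of a character in [k-p] (lazy) (captured).
With `match`, the pattern is implicitly anchored at the beginning.
Here the string doesn't start with a match, so the call returns None.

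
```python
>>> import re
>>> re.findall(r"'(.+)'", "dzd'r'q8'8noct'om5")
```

Walking the string: at [3:15] match "'r'q8'8noct'", group 1 = "r'q8'8noct".
One capturing group, so `findall` returns just the captured substring from the one match — 1 in all.

["r'q8'8noct"]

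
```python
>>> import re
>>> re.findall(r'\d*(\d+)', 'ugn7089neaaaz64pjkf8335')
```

['9', '4', '5']

The pattern matches zero or more of a digit; then one or more of a digit (captured).
Walking the string: at [3:7] match '7089', group 1 = '9'; at [13:15] match '64', group 1 = '4'; at [19:23] match '8335', group 1 = '5'.
`findall` collects group 1 from each match (3 total).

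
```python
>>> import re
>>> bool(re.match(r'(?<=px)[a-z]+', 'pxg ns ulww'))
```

`re.match` only tries the pattern at the start of the string.
Here position 0 doesn't satisfy it, so the call returns None, and `bool(None)` is False.

False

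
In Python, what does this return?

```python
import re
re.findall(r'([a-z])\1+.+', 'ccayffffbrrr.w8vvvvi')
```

`\1` is not a pattern — it's the concrete string captured by group 1, re-applied verbatim.
With a single group, `findall` returns only what that group captured — 1 item.

['c']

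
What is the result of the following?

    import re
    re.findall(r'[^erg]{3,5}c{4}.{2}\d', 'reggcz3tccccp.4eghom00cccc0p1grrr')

['cz3tccccp.4', 'hom00cccc0p1']

This matches 3 to 5 of any character except [erg], then exactly 4 of the literal 'c'; then exactly 2 of any character, then a digit.
Walking the string: at [4:15] → 'cz3tccccp.4'; at [17:29] → 'hom00cccc0p1'.
`findall` yields the raw match text (2 of them) because the pattern has no groups.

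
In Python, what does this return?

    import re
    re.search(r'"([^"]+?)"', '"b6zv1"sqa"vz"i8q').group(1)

The match spans [0:7] → '"b6zv1"'.
Captured: group 1 = 'b6zv1'.

'b6zv1'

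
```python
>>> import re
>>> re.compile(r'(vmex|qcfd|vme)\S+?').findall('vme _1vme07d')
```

['vme']

`findall` collects group 1 from the one match (1 total).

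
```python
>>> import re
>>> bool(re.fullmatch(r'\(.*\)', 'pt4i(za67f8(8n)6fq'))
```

False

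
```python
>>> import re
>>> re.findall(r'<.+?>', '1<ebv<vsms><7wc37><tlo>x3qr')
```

The `?` after the quantifier makes it lazy — it takes as little as possible before letting the rest of the pattern try.
With no groups in the pattern, `findall` gives back each whole match — 3 here.

['<ebv<vsms>', '<7wc37>', '<tlo>']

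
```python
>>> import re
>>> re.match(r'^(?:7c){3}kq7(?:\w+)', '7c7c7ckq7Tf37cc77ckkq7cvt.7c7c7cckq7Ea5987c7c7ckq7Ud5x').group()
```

'7c7c7ckq7Tf37cc77ckkq7cvt'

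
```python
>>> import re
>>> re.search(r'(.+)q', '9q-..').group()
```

This matches one or more of any character (captured); then a literal 'q'.
`search` walks the string left to right and returns the first match it finds.
The match spans [0:2] → '9q'.
Captured: group 1 = '9'.

'9q'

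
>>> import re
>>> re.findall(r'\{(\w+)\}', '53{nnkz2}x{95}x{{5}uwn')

One capturing group, so `findall` returns just the captured substring from each match — 3 in all.

['nnkz2', '95', '5']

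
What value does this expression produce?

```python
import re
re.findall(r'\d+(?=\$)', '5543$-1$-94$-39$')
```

['5543', '1', '94', '39']

Lookahead/lookbehind check context without consuming it, so the matched span excludes the asserted characters.
Scanning left to right: at [0:4] → '5543'; at [6:7] → '1'; at [9:11] → '94'; at [13:15] → '39'.
No capturing groups, so `findall` returns the 4 full match strings.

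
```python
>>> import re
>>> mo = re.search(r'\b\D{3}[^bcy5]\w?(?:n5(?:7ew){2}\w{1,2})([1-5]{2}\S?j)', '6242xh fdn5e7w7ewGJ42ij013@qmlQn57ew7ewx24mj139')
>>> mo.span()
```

(26, 44)

The pattern matches a word boundary (`\b`, zero-width); then exactly 3 of a non-digit, then any character except [bcy5], then optionally a word character; then the literal 'n5', then the literal '7ew' repeated 2 times, then 1 to 2 of a word character (non-capturing group); then exactly 2 of a character in [1-5], then optionally a non-whitespace character, then a literal 'j' (captured).
Unlike `match`, `search` isn't anchored — it looks for the pattern anywhere in the string.
The match spans [26:44] → '@qmlQn57ew7ewx24mj'.
Captured: group 1 = '24mj'.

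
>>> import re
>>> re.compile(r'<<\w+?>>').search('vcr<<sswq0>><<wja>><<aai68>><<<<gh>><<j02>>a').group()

`re.search` scans for the first position where the pattern succeeds.
The match spans [3:12] → '<<sswq0>>'.

'<<sswq0>>'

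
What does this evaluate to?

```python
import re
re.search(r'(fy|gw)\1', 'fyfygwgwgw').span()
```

`\1` is not a pattern — it's the concrete string captured by group 1, re-applied verbatim.
`search` walks the string left to right and returns the first match it finds.
The match spans [0:4] → 'fyfy'.
Captured: group 1 = 'fy'.

(0, 4)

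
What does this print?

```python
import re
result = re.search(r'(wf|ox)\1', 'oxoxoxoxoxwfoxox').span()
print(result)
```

`\1` is not a pattern — it's the concrete string captured by group 1, re-applied verbatim.
`search` walks the string left to right and returns the first match it finds.
The match spans [0:4] → 'oxox'.
Captured: group 1 = 'ox'.

(0, 4)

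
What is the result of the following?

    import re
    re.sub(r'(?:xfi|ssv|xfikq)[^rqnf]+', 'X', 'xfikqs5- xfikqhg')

The regex engine tests alternatives in the order written; an earlier branch that matches wins even if a later one would match more.
Matches: at [0:4] → 'xfik'; at [9:13] → 'xfik'.
Each match is replaced by 'X'.

'Xqs5- Xqhg'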